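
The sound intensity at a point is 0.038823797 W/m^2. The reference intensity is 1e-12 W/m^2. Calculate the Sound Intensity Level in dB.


Given values:
  I = 0.038823797 W/m^2
  I_ref = 1e-12 W/m^2
Formula: SIL = 10 * log10(I / I_ref)
Compute ratio: I / I_ref = 38823797000
Compute log10: log10(38823797000) = 10.589098
Multiply: SIL = 10 * 10.589098 = 105.89

105.89 dB


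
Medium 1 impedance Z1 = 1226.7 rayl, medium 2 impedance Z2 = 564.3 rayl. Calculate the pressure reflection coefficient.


Given values:
  Z1 = 1226.7 rayl, Z2 = 564.3 rayl
Formula: R = (Z2 - Z1) / (Z2 + Z1)
Numerator: Z2 - Z1 = 564.3 - 1226.7 = -662.4
Denominator: Z2 + Z1 = 564.3 + 1226.7 = 1791.0
R = -662.4 / 1791.0 = -0.3698

-0.3698


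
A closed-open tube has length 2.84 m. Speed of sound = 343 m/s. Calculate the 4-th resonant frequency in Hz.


Given values:
  Tube type: closed-open, L = 2.84 m, c = 343 m/s, n = 4
Formula: f_n = (2n - 1) * c / (4 * L)
Compute 2n - 1 = 2*4 - 1 = 7
Compute 4 * L = 4 * 2.84 = 11.36
f = 7 * 343 / 11.36
f = 211.36

211.36 Hz


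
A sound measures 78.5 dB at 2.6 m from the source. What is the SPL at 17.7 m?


Given values:
  SPL1 = 78.5 dB, r1 = 2.6 m, r2 = 17.7 m
Formula: SPL2 = SPL1 - 20 * log10(r2 / r1)
Compute ratio: r2 / r1 = 17.7 / 2.6 = 6.8077
Compute log10: log10(6.8077) = 0.833
Compute drop: 20 * 0.833 = 16.66
SPL2 = 78.5 - 16.66 = 61.84

61.84 dB


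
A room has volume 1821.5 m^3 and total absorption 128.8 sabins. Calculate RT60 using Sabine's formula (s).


Given values:
  V = 1821.5 m^3
  A = 128.8 sabins
Formula: RT60 = 0.161 * V / A
Numerator: 0.161 * 1821.5 = 293.2615
RT60 = 293.2615 / 128.8 = 2.277

2.277 s


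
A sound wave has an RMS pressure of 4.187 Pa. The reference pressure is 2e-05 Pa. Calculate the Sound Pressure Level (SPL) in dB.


Given values:
  p = 4.187 Pa
  p_ref = 2e-05 Pa
Formula: SPL = 20 * log10(p / p_ref)
Compute ratio: p / p_ref = 4.187 / 2e-05 = 209350
Compute log10: log10(209350) = 5.320873
Multiply: SPL = 20 * 5.320873 = 106.42

106.42 dB


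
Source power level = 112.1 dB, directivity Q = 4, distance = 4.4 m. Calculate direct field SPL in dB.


Given values:
  Lw = 112.1 dB, Q = 4, r = 4.4 m
Formula: SPL = Lw + 10 * log10(Q / (4 * pi * r^2))
Compute 4 * pi * r^2 = 4 * pi * 4.4^2 = 243.2849
Compute Q / denom = 4 / 243.2849 = 0.01644163
Compute 10 * log10(0.01644163) = -17.8406
SPL = 112.1 + (-17.8406) = 94.26

94.26 dB


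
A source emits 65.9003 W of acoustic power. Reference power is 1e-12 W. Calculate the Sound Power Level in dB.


Given values:
  W = 65.9003 W
  W_ref = 1e-12 W
Formula: SWL = 10 * log10(W / W_ref)
Compute ratio: W / W_ref = 65900300000000
Compute log10: log10(65900300000000) = 13.818887
Multiply: SWL = 10 * 13.818887 = 138.19

138.19 dB


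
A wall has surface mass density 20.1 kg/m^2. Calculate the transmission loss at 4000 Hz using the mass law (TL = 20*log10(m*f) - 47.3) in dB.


Given values:
  m = 20.1 kg/m^2, f = 4000 Hz
Formula: TL = 20 * log10(m * f) - 47.3
Compute m * f = 20.1 * 4000 = 80400.0
Compute log10(80400.0) = 4.905256
Compute 20 * 4.905256 = 98.1051
TL = 98.1051 - 47.3 = 50.81

50.81 dB


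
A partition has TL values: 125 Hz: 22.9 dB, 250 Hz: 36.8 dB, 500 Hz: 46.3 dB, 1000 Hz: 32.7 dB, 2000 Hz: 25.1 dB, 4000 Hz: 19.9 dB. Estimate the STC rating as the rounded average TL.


Given TL values at each frequency:
  125 Hz: 22.9 dB
  250 Hz: 36.8 dB
  500 Hz: 46.3 dB
  1000 Hz: 32.7 dB
  2000 Hz: 25.1 dB
  4000 Hz: 19.9 dB
Formula: STC ~ round(average of TL values)
Sum = 22.9 + 36.8 + 46.3 + 32.7 + 25.1 + 19.9 = 183.7
Average = 183.7 / 6 = 30.62
Rounded: 31

31


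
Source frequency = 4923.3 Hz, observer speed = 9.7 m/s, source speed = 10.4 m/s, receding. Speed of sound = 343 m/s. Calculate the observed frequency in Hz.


Given values:
  f_s = 4923.3 Hz, v_o = 9.7 m/s, v_s = 10.4 m/s
  Direction: receding
Formula: f_o = f_s * (c - v_o) / (c + v_s)
Numerator: c - v_o = 343 - 9.7 = 333.3
Denominator: c + v_s = 343 + 10.4 = 353.4
f_o = 4923.3 * 333.3 / 353.4 = 4643.28

4643.28 Hz


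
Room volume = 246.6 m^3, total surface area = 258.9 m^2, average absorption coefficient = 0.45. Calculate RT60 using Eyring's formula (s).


Given values:
  V = 246.6 m^3, S = 258.9 m^2, alpha = 0.45
Formula: RT60 = 0.161 * V / (-S * ln(1 - alpha))
Compute ln(1 - 0.45) = ln(0.55) = -0.597837
Denominator: -258.9 * -0.597837 = 154.78
Numerator: 0.161 * 246.6 = 39.7026
RT60 = 39.7026 / 154.78 = 0.257

0.257 s


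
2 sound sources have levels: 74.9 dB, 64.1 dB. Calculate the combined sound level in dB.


Formula: L_total = 10 * log10( sum(10^(Li/10)) )
  Source 1: 10^(74.9/10) = 30902954.3251
  Source 2: 10^(64.1/10) = 2570395.7828
Sum of linear values = 33473350.1079
L_total = 10 * log10(33473350.1079) = 75.25

75.25 dB


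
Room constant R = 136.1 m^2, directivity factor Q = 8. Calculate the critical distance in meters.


Given values:
  R = 136.1 m^2, Q = 8
Formula: d_c = 0.141 * sqrt(Q * R)
Compute Q * R = 8 * 136.1 = 1088.8
Compute sqrt(1088.8) = 32.997
d_c = 0.141 * 32.997 = 4.653

4.653 m


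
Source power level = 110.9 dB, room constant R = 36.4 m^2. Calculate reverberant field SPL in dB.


Given values:
  Lw = 110.9 dB, R = 36.4 m^2
Formula: SPL = Lw + 10 * log10(4 / R)
Compute 4 / R = 4 / 36.4 = 0.10989
Compute 10 * log10(0.10989) = -9.5904
SPL = 110.9 + (-9.5904) = 101.31

101.31 dB


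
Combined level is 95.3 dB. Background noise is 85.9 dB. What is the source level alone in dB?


Given values:
  L_total = 95.3 dB, L_bg = 85.9 dB
Formula: L_source = 10 * log10(10^(L_total/10) - 10^(L_bg/10))
Convert to linear:
  10^(95.3/10) = 3388441561.392
  10^(85.9/10) = 389045144.9943
Difference: 3388441561.392 - 389045144.9943 = 2999396416.3977
L_source = 10 * log10(2999396416.3977) = 94.77

94.77 dB


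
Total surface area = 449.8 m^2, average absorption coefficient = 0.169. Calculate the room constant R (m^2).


Given values:
  S = 449.8 m^2, alpha = 0.169
Formula: R = S * alpha / (1 - alpha)
Numerator: 449.8 * 0.169 = 76.0162
Denominator: 1 - 0.169 = 0.831
R = 76.0162 / 0.831 = 91.48

91.48 m^2


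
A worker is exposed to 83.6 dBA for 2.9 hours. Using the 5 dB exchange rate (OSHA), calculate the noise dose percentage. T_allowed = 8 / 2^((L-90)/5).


Given values:
  L = 83.6 dBA, T = 2.9 hours
Formula: T_allowed = 8 / 2^((L - 90) / 5)
Compute exponent: (83.6 - 90) / 5 = -1.28
Compute 2^(-1.28) = 0.411796
T_allowed = 8 / 0.411796 = 19.427095 hours
Dose = (T / T_allowed) * 100
Dose = (2.9 / 19.427095) * 100 = 14.93

14.93 %


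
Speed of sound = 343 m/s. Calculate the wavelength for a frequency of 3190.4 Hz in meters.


Given values:
  c = 343 m/s, f = 3190.4 Hz
Formula: lambda = c / f
lambda = 343 / 3190.4
lambda = 0.1075

0.1075 m


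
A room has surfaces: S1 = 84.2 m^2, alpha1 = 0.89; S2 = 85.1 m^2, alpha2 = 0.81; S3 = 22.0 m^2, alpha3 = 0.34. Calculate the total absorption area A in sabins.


Given surfaces:
  Surface 1: 84.2 * 0.89 = 74.938
  Surface 2: 85.1 * 0.81 = 68.931
  Surface 3: 22.0 * 0.34 = 7.48
Formula: A = sum(Si * alpha_i)
A = 74.938 + 68.931 + 7.48
A = 151.35

151.35 sabins


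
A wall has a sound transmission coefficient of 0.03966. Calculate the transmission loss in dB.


Given values:
  tau = 0.03966
Formula: TL = 10 * log10(1 / tau)
Compute 1 / tau = 1 / 0.03966 = 25.2143
Compute log10(25.2143) = 1.401647
TL = 10 * 1.401647 = 14.02

14.02 dB


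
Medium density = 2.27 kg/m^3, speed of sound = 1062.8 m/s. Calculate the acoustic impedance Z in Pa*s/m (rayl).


Given values:
  rho = 2.27 kg/m^3
  c = 1062.8 m/s
Formula: Z = rho * c
Z = 2.27 * 1062.8
Z = 2412.56

2412.56 rayl


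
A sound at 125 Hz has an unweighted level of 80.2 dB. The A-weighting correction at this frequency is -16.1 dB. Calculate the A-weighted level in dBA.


Given values:
  SPL = 80.2 dB
  A-weighting at 125 Hz = -16.1 dB
Formula: L_A = SPL + A_weight
L_A = 80.2 + (-16.1)
L_A = 64.1

64.1 dBA


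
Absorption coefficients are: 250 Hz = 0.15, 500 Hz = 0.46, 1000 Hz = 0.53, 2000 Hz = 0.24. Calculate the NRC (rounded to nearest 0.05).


Given values:
  a_250 = 0.15, a_500 = 0.46
  a_1000 = 0.53, a_2000 = 0.24
Formula: NRC = (a250 + a500 + a1000 + a2000) / 4
Sum = 0.15 + 0.46 + 0.53 + 0.24 = 1.38
NRC = 1.38 / 4 = 0.345
Rounded to nearest 0.05: 0.35

0.35


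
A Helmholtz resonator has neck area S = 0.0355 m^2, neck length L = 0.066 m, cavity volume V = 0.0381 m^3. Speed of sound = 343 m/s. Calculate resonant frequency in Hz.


Given values:
  S = 0.0355 m^2, L = 0.066 m, V = 0.0381 m^3, c = 343 m/s
Formula: f = (c / (2*pi)) * sqrt(S / (V * L))
Compute V * L = 0.0381 * 0.066 = 0.0025146
Compute S / (V * L) = 0.0355 / 0.0025146 = 14.1176
Compute sqrt(14.1176) = 3.757339
Compute c / (2*pi) = 343 / 6.283185 = 54.590148
f = 54.590148 * 3.757339 = 205.11

205.11 Hz


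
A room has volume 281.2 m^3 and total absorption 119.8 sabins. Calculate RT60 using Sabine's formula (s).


Given values:
  V = 281.2 m^3
  A = 119.8 sabins
Formula: RT60 = 0.161 * V / A
Numerator: 0.161 * 281.2 = 45.2732
RT60 = 45.2732 / 119.8 = 0.378

0.378 s


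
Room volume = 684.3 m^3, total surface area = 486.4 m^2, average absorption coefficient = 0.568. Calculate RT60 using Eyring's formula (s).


Given values:
  V = 684.3 m^3, S = 486.4 m^2, alpha = 0.568
Formula: RT60 = 0.161 * V / (-S * ln(1 - alpha))
Compute ln(1 - 0.568) = ln(0.432) = -0.83933
Denominator: -486.4 * -0.83933 = 408.2501
Numerator: 0.161 * 684.3 = 110.1723
RT60 = 110.1723 / 408.2501 = 0.27

0.27 s


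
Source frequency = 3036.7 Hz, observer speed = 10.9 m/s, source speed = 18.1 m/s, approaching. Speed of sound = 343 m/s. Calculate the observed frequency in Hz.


Given values:
  f_s = 3036.7 Hz, v_o = 10.9 m/s, v_s = 18.1 m/s
  Direction: approaching
Formula: f_o = f_s * (c + v_o) / (c - v_s)
Numerator: c + v_o = 343 + 10.9 = 353.9
Denominator: c - v_s = 343 - 18.1 = 324.9
f_o = 3036.7 * 353.9 / 324.9 = 3307.75

3307.75 Hz


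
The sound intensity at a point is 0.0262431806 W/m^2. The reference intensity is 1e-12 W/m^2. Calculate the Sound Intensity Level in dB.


Given values:
  I = 0.0262431806 W/m^2
  I_ref = 1e-12 W/m^2
Formula: SIL = 10 * log10(I / I_ref)
Compute ratio: I / I_ref = 26243180600
Compute log10: log10(26243180600) = 10.419016
Multiply: SIL = 10 * 10.419016 = 104.19

104.19 dB


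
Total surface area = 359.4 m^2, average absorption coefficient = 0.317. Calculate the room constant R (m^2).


Given values:
  S = 359.4 m^2, alpha = 0.317
Formula: R = S * alpha / (1 - alpha)
Numerator: 359.4 * 0.317 = 113.9298
Denominator: 1 - 0.317 = 0.683
R = 113.9298 / 0.683 = 166.81

166.81 m^2


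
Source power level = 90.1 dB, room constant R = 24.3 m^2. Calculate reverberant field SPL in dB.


Given values:
  Lw = 90.1 dB, R = 24.3 m^2
Formula: SPL = Lw + 10 * log10(4 / R)
Compute 4 / R = 4 / 24.3 = 0.164609
Compute 10 * log10(0.164609) = -7.8355
SPL = 90.1 + (-7.8355) = 82.26

82.26 dB


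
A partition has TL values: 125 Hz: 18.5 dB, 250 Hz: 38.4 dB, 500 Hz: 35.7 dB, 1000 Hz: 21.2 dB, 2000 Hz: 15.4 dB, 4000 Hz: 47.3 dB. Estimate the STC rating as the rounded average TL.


Given TL values at each frequency:
  125 Hz: 18.5 dB
  250 Hz: 38.4 dB
  500 Hz: 35.7 dB
  1000 Hz: 21.2 dB
  2000 Hz: 15.4 dB
  4000 Hz: 47.3 dB
Formula: STC ~ round(average of TL values)
Sum = 18.5 + 38.4 + 35.7 + 21.2 + 15.4 + 47.3 = 176.5
Average = 176.5 / 6 = 29.42
Rounded: 29

29


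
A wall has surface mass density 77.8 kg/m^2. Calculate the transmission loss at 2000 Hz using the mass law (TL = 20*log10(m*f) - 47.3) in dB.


Given values:
  m = 77.8 kg/m^2, f = 2000 Hz
Formula: TL = 20 * log10(m * f) - 47.3
Compute m * f = 77.8 * 2000 = 155600.0
Compute log10(155600.0) = 5.19201
Compute 20 * 5.19201 = 103.8402
TL = 103.8402 - 47.3 = 56.54

56.54 dB


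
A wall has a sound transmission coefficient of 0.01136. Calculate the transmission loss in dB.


Given values:
  tau = 0.01136
Formula: TL = 10 * log10(1 / tau)
Compute 1 / tau = 1 / 0.01136 = 88.0282
Compute log10(88.0282) = 1.944622
TL = 10 * 1.944622 = 19.45

19.45 dB


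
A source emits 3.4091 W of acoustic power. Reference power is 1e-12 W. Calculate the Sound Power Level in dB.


Given values:
  W = 3.4091 W
  W_ref = 1e-12 W
Formula: SWL = 10 * log10(W / W_ref)
Compute ratio: W / W_ref = 3409100000000
Compute log10: log10(3409100000000) = 12.53264
Multiply: SWL = 10 * 12.53264 = 125.33

125.33 dB


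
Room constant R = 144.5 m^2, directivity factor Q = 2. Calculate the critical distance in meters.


Given values:
  R = 144.5 m^2, Q = 2
Formula: d_c = 0.141 * sqrt(Q * R)
Compute Q * R = 2 * 144.5 = 289.0
Compute sqrt(289.0) = 17.0
d_c = 0.141 * 17.0 = 2.397

2.397 m


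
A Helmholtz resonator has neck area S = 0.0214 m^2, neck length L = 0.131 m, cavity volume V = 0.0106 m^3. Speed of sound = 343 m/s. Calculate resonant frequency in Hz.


Given values:
  S = 0.0214 m^2, L = 0.131 m, V = 0.0106 m^3, c = 343 m/s
Formula: f = (c / (2*pi)) * sqrt(S / (V * L))
Compute V * L = 0.0106 * 0.131 = 0.0013886
Compute S / (V * L) = 0.0214 / 0.0013886 = 15.4112
Compute sqrt(15.4112) = 3.92571
Compute c / (2*pi) = 343 / 6.283185 = 54.590148
f = 54.590148 * 3.92571 = 214.31

214.31 Hz


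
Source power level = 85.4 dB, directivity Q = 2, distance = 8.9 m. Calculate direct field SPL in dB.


Given values:
  Lw = 85.4 dB, Q = 2, r = 8.9 m
Formula: SPL = Lw + 10 * log10(Q / (4 * pi * r^2))
Compute 4 * pi * r^2 = 4 * pi * 8.9^2 = 995.3822
Compute Q / denom = 2 / 995.3822 = 0.00200928
Compute 10 * log10(0.00200928) = -26.9696
SPL = 85.4 + (-26.9696) = 58.43

58.43 dB


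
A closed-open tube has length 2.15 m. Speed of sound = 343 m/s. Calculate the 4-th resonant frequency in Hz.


Given values:
  Tube type: closed-open, L = 2.15 m, c = 343 m/s, n = 4
Formula: f_n = (2n - 1) * c / (4 * L)
Compute 2n - 1 = 2*4 - 1 = 7
Compute 4 * L = 4 * 2.15 = 8.6
f = 7 * 343 / 8.6
f = 279.19

279.19 Hz


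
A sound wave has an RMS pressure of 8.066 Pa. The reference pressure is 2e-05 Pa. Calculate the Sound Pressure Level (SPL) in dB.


Given values:
  p = 8.066 Pa
  p_ref = 2e-05 Pa
Formula: SPL = 20 * log10(p / p_ref)
Compute ratio: p / p_ref = 8.066 / 2e-05 = 403300
Compute log10: log10(403300) = 5.605628
Multiply: SPL = 20 * 5.605628 = 112.11

112.11 dB


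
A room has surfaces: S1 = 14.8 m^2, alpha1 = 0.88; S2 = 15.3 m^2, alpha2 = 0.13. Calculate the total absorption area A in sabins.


Given surfaces:
  Surface 1: 14.8 * 0.88 = 13.024
  Surface 2: 15.3 * 0.13 = 1.989
Formula: A = sum(Si * alpha_i)
A = 13.024 + 1.989
A = 15.01

15.01 sabins


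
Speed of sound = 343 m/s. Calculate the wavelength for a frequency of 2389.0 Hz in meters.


Given values:
  c = 343 m/s, f = 2389.0 Hz
Formula: lambda = c / f
lambda = 343 / 2389.0
lambda = 0.1436

0.1436 m


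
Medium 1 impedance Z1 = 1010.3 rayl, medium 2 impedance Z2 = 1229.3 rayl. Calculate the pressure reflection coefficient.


Given values:
  Z1 = 1010.3 rayl, Z2 = 1229.3 rayl
Formula: R = (Z2 - Z1) / (Z2 + Z1)
Numerator: Z2 - Z1 = 1229.3 - 1010.3 = 219.0
Denominator: Z2 + Z1 = 1229.3 + 1010.3 = 2239.6
R = 219.0 / 2239.6 = 0.0978

0.0978


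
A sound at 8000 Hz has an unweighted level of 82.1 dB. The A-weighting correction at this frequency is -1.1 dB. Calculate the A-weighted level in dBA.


Given values:
  SPL = 82.1 dB
  A-weighting at 8000 Hz = -1.1 dB
Formula: L_A = SPL + A_weight
L_A = 82.1 + (-1.1)
L_A = 81.0

81.0 dBA


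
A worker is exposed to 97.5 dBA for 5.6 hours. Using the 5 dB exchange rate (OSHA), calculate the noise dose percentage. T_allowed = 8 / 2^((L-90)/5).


Given values:
  L = 97.5 dBA, T = 5.6 hours
Formula: T_allowed = 8 / 2^((L - 90) / 5)
Compute exponent: (97.5 - 90) / 5 = 1.5
Compute 2^(1.5) = 2.828427
T_allowed = 8 / 2.828427 = 2.828427 hours
Dose = (T / T_allowed) * 100
Dose = (5.6 / 2.828427) * 100 = 197.99

197.99 %


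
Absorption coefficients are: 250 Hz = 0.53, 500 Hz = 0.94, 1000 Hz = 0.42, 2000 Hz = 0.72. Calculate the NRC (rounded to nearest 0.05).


Given values:
  a_250 = 0.53, a_500 = 0.94
  a_1000 = 0.42, a_2000 = 0.72
Formula: NRC = (a250 + a500 + a1000 + a2000) / 4
Sum = 0.53 + 0.94 + 0.42 + 0.72 = 2.61
NRC = 2.61 / 4 = 0.6525
Rounded to nearest 0.05: 0.65

0.65


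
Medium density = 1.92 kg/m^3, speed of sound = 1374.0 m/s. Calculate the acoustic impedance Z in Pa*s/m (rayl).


Given values:
  rho = 1.92 kg/m^3
  c = 1374.0 m/s
Formula: Z = rho * c
Z = 1.92 * 1374.0
Z = 2638.08

2638.08 rayl


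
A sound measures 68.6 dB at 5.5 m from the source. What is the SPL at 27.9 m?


Given values:
  SPL1 = 68.6 dB, r1 = 5.5 m, r2 = 27.9 m
Formula: SPL2 = SPL1 - 20 * log10(r2 / r1)
Compute ratio: r2 / r1 = 27.9 / 5.5 = 5.0727
Compute log10: log10(5.0727) = 0.705239
Compute drop: 20 * 0.705239 = 14.1048
SPL2 = 68.6 - 14.1048 = 54.5

54.5 dB


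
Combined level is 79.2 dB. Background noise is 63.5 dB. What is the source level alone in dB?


Given values:
  L_total = 79.2 dB, L_bg = 63.5 dB
Formula: L_source = 10 * log10(10^(L_total/10) - 10^(L_bg/10))
Convert to linear:
  10^(79.2/10) = 83176377.1103
  10^(63.5/10) = 2238721.1386
Difference: 83176377.1103 - 2238721.1386 = 80937655.9717
L_source = 10 * log10(80937655.9717) = 79.08

79.08 dB


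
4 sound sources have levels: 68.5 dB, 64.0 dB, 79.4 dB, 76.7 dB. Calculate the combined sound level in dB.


Formula: L_total = 10 * log10( sum(10^(Li/10)) )
  Source 1: 10^(68.5/10) = 7079457.8438
  Source 2: 10^(64.0/10) = 2511886.4315
  Source 3: 10^(79.4/10) = 87096358.9956
  Source 4: 10^(76.7/10) = 46773514.1287
Sum of linear values = 143461217.3996
L_total = 10 * log10(143461217.3996) = 81.57

81.57 dB


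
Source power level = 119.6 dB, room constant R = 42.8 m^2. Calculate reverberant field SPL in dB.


Given values:
  Lw = 119.6 dB, R = 42.8 m^2
Formula: SPL = Lw + 10 * log10(4 / R)
Compute 4 / R = 4 / 42.8 = 0.093458
Compute 10 * log10(0.093458) = -10.2938
SPL = 119.6 + (-10.2938) = 109.31

109.31 dB


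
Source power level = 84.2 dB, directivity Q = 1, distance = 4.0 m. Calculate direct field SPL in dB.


Given values:
  Lw = 84.2 dB, Q = 1, r = 4.0 m
Formula: SPL = Lw + 10 * log10(Q / (4 * pi * r^2))
Compute 4 * pi * r^2 = 4 * pi * 4.0^2 = 201.0619
Compute Q / denom = 1 / 201.0619 = 0.00497359
Compute 10 * log10(0.00497359) = -23.0333
SPL = 84.2 + (-23.0333) = 61.17

61.17 dB


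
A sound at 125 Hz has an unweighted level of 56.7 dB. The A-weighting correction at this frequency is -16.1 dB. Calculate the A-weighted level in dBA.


Given values:
  SPL = 56.7 dB
  A-weighting at 125 Hz = -16.1 dB
Formula: L_A = SPL + A_weight
L_A = 56.7 + (-16.1)
L_A = 40.6

40.6 dBA


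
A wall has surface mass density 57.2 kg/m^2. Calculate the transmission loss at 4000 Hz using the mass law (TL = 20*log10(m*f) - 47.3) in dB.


Given values:
  m = 57.2 kg/m^2, f = 4000 Hz
Formula: TL = 20 * log10(m * f) - 47.3
Compute m * f = 57.2 * 4000 = 228800.0
Compute log10(228800.0) = 5.359456
Compute 20 * 5.359456 = 107.1891
TL = 107.1891 - 47.3 = 59.89

59.89 dB


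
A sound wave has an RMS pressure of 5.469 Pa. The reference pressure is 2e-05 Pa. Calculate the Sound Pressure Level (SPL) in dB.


Given values:
  p = 5.469 Pa
  p_ref = 2e-05 Pa
Formula: SPL = 20 * log10(p / p_ref)
Compute ratio: p / p_ref = 5.469 / 2e-05 = 273450
Compute log10: log10(273450) = 5.436878
Multiply: SPL = 20 * 5.436878 = 108.74

108.74 dB


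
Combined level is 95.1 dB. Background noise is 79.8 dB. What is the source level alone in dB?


Given values:
  L_total = 95.1 dB, L_bg = 79.8 dB
Formula: L_source = 10 * log10(10^(L_total/10) - 10^(L_bg/10))
Convert to linear:
  10^(95.1/10) = 3235936569.2963
  10^(79.8/10) = 95499258.6021
Difference: 3235936569.2963 - 95499258.6021 = 3140437310.6942
L_source = 10 * log10(3140437310.6942) = 94.97

94.97 dB


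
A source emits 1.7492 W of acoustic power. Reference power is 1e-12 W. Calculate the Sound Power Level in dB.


Given values:
  W = 1.7492 W
  W_ref = 1e-12 W
Formula: SWL = 10 * log10(W / W_ref)
Compute ratio: W / W_ref = 1749200000000
Compute log10: log10(1749200000000) = 12.242839
Multiply: SWL = 10 * 12.242839 = 122.43

122.43 dB


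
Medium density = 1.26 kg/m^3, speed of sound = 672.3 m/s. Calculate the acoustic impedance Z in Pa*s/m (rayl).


Given values:
  rho = 1.26 kg/m^3
  c = 672.3 m/s
Formula: Z = rho * c
Z = 1.26 * 672.3
Z = 847.1

847.1 rayl


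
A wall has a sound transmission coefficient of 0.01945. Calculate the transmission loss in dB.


Given values:
  tau = 0.01945
Formula: TL = 10 * log10(1 / tau)
Compute 1 / tau = 1 / 0.01945 = 51.4139
Compute log10(51.4139) = 1.711081
TL = 10 * 1.711081 = 17.11

17.11 dB


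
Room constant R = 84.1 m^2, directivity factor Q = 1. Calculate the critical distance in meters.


Given values:
  R = 84.1 m^2, Q = 1
Formula: d_c = 0.141 * sqrt(Q * R)
Compute Q * R = 1 * 84.1 = 84.1
Compute sqrt(84.1) = 9.1706
d_c = 0.141 * 9.1706 = 1.293

1.293 m


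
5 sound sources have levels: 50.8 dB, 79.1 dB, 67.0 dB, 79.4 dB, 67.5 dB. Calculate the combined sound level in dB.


Formula: L_total = 10 * log10( sum(10^(Li/10)) )
  Source 1: 10^(50.8/10) = 120226.4435
  Source 2: 10^(79.1/10) = 81283051.6164
  Source 3: 10^(67.0/10) = 5011872.3363
  Source 4: 10^(79.4/10) = 87096358.9956
  Source 5: 10^(67.5/10) = 5623413.2519
Sum of linear values = 179134922.6437
L_total = 10 * log10(179134922.6437) = 82.53

82.53 dB


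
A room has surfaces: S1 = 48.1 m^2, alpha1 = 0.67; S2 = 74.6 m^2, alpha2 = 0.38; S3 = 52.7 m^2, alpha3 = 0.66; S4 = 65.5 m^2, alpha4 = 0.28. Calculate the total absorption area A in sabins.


Given surfaces:
  Surface 1: 48.1 * 0.67 = 32.227
  Surface 2: 74.6 * 0.38 = 28.348
  Surface 3: 52.7 * 0.66 = 34.782
  Surface 4: 65.5 * 0.28 = 18.34
Formula: A = sum(Si * alpha_i)
A = 32.227 + 28.348 + 34.782 + 18.34
A = 113.7

113.7 sabins


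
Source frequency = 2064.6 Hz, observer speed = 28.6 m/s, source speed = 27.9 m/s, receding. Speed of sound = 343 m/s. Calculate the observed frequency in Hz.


Given values:
  f_s = 2064.6 Hz, v_o = 28.6 m/s, v_s = 27.9 m/s
  Direction: receding
Formula: f_o = f_s * (c - v_o) / (c + v_s)
Numerator: c - v_o = 343 - 28.6 = 314.4
Denominator: c + v_s = 343 + 27.9 = 370.9
f_o = 2064.6 * 314.4 / 370.9 = 1750.1

1750.1 Hz


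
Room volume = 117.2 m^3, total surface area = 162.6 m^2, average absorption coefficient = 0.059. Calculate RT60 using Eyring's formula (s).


Given values:
  V = 117.2 m^3, S = 162.6 m^2, alpha = 0.059
Formula: RT60 = 0.161 * V / (-S * ln(1 - alpha))
Compute ln(1 - 0.059) = ln(0.941) = -0.060812
Denominator: -162.6 * -0.060812 = 9.888
Numerator: 0.161 * 117.2 = 18.8692
RT60 = 18.8692 / 9.888 = 1.908

1.908 s


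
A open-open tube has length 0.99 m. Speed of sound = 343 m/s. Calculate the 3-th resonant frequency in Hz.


Given values:
  Tube type: open-open, L = 0.99 m, c = 343 m/s, n = 3
Formula: f_n = n * c / (2 * L)
Compute 2 * L = 2 * 0.99 = 1.98
f = 3 * 343 / 1.98
f = 519.7

519.7 Hz


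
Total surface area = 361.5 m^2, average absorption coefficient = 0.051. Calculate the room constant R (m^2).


Given values:
  S = 361.5 m^2, alpha = 0.051
Formula: R = S * alpha / (1 - alpha)
Numerator: 361.5 * 0.051 = 18.4365
Denominator: 1 - 0.051 = 0.949
R = 18.4365 / 0.949 = 19.43

19.43 m^2


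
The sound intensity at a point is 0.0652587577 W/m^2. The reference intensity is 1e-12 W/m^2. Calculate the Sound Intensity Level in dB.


Given values:
  I = 0.0652587577 W/m^2
  I_ref = 1e-12 W/m^2
Formula: SIL = 10 * log10(I / I_ref)
Compute ratio: I / I_ref = 65258757700
Compute log10: log10(65258757700) = 10.814639
Multiply: SIL = 10 * 10.814639 = 108.15

108.15 dB


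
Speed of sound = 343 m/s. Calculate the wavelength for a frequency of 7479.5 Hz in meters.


Given values:
  c = 343 m/s, f = 7479.5 Hz
Formula: lambda = c / f
lambda = 343 / 7479.5
lambda = 0.0459

0.0459 m


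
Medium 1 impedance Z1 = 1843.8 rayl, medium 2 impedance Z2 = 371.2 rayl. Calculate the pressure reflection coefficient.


Given values:
  Z1 = 1843.8 rayl, Z2 = 371.2 rayl
Formula: R = (Z2 - Z1) / (Z2 + Z1)
Numerator: Z2 - Z1 = 371.2 - 1843.8 = -1472.6
Denominator: Z2 + Z1 = 371.2 + 1843.8 = 2215.0
R = -1472.6 / 2215.0 = -0.6648

-0.6648


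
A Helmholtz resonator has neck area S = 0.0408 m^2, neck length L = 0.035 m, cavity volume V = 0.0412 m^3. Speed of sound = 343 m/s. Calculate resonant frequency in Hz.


Given values:
  S = 0.0408 m^2, L = 0.035 m, V = 0.0412 m^3, c = 343 m/s
Formula: f = (c / (2*pi)) * sqrt(S / (V * L))
Compute V * L = 0.0412 * 0.035 = 0.001442
Compute S / (V * L) = 0.0408 / 0.001442 = 28.294
Compute sqrt(28.294) = 5.31921
Compute c / (2*pi) = 343 / 6.283185 = 54.590148
f = 54.590148 * 5.31921 = 290.38

290.38 Hz


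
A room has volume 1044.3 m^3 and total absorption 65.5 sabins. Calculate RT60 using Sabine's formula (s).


Given values:
  V = 1044.3 m^3
  A = 65.5 sabins
Formula: RT60 = 0.161 * V / A
Numerator: 0.161 * 1044.3 = 168.1323
RT60 = 168.1323 / 65.5 = 2.567

2.567 s


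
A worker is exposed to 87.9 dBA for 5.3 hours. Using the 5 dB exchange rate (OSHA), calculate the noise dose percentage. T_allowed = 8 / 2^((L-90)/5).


Given values:
  L = 87.9 dBA, T = 5.3 hours
Formula: T_allowed = 8 / 2^((L - 90) / 5)
Compute exponent: (87.9 - 90) / 5 = -0.42
Compute 2^(-0.42) = 0.747425
T_allowed = 8 / 0.747425 = 10.703415 hours
Dose = (T / T_allowed) * 100
Dose = (5.3 / 10.703415) * 100 = 49.52

49.52 %


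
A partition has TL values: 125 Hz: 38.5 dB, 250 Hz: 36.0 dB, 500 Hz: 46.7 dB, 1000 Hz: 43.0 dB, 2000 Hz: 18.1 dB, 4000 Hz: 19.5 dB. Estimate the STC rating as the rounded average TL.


Given TL values at each frequency:
  125 Hz: 38.5 dB
  250 Hz: 36.0 dB
  500 Hz: 46.7 dB
  1000 Hz: 43.0 dB
  2000 Hz: 18.1 dB
  4000 Hz: 19.5 dB
Formula: STC ~ round(average of TL values)
Sum = 38.5 + 36.0 + 46.7 + 43.0 + 18.1 + 19.5 = 201.8
Average = 201.8 / 6 = 33.63
Rounded: 34

34


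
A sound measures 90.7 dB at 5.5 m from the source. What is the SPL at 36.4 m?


Given values:
  SPL1 = 90.7 dB, r1 = 5.5 m, r2 = 36.4 m
Formula: SPL2 = SPL1 - 20 * log10(r2 / r1)
Compute ratio: r2 / r1 = 36.4 / 5.5 = 6.6182
Compute log10: log10(6.6182) = 0.82074
Compute drop: 20 * 0.82074 = 16.4148
SPL2 = 90.7 - 16.4148 = 74.29

74.29 dB


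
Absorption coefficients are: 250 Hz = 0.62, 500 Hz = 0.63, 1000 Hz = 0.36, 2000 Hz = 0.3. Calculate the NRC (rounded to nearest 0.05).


Given values:
  a_250 = 0.62, a_500 = 0.63
  a_1000 = 0.36, a_2000 = 0.3
Formula: NRC = (a250 + a500 + a1000 + a2000) / 4
Sum = 0.62 + 0.63 + 0.36 + 0.3 = 1.91
NRC = 1.91 / 4 = 0.4775
Rounded to nearest 0.05: 0.5

0.5


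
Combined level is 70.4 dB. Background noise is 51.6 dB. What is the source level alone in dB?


Given values:
  L_total = 70.4 dB, L_bg = 51.6 dB
Formula: L_source = 10 * log10(10^(L_total/10) - 10^(L_bg/10))
Convert to linear:
  10^(70.4/10) = 10964781.9614
  10^(51.6/10) = 144543.9771
Difference: 10964781.9614 - 144543.9771 = 10820237.9843
L_source = 10 * log10(10820237.9843) = 70.34

70.34 dB


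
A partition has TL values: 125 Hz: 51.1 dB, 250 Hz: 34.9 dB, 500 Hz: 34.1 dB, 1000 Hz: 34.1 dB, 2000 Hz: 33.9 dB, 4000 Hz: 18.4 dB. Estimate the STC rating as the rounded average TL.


Given TL values at each frequency:
  125 Hz: 51.1 dB
  250 Hz: 34.9 dB
  500 Hz: 34.1 dB
  1000 Hz: 34.1 dB
  2000 Hz: 33.9 dB
  4000 Hz: 18.4 dB
Formula: STC ~ round(average of TL values)
Sum = 51.1 + 34.9 + 34.1 + 34.1 + 33.9 + 18.4 = 206.5
Average = 206.5 / 6 = 34.42
Rounded: 34

34


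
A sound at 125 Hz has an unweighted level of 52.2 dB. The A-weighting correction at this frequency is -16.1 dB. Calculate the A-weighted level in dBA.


Given values:
  SPL = 52.2 dB
  A-weighting at 125 Hz = -16.1 dB
Formula: L_A = SPL + A_weight
L_A = 52.2 + (-16.1)
L_A = 36.1

36.1 dBA


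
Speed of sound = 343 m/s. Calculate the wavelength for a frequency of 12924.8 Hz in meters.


Given values:
  c = 343 m/s, f = 12924.8 Hz
Formula: lambda = c / f
lambda = 343 / 12924.8
lambda = 0.0265

0.0265 m


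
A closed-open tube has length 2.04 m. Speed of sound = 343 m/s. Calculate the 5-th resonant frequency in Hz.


Given values:
  Tube type: closed-open, L = 2.04 m, c = 343 m/s, n = 5
Formula: f_n = (2n - 1) * c / (4 * L)
Compute 2n - 1 = 2*5 - 1 = 9
Compute 4 * L = 4 * 2.04 = 8.16
f = 9 * 343 / 8.16
f = 378.31

378.31 Hz


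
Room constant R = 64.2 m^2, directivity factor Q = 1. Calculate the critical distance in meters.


Given values:
  R = 64.2 m^2, Q = 1
Formula: d_c = 0.141 * sqrt(Q * R)
Compute Q * R = 1 * 64.2 = 64.2
Compute sqrt(64.2) = 8.0125
d_c = 0.141 * 8.0125 = 1.13

1.13 m


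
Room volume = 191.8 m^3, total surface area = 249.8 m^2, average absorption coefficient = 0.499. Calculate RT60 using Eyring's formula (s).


Given values:
  V = 191.8 m^3, S = 249.8 m^2, alpha = 0.499
Formula: RT60 = 0.161 * V / (-S * ln(1 - alpha))
Compute ln(1 - 0.499) = ln(0.501) = -0.691149
Denominator: -249.8 * -0.691149 = 172.649
Numerator: 0.161 * 191.8 = 30.8798
RT60 = 30.8798 / 172.649 = 0.179

0.179 s


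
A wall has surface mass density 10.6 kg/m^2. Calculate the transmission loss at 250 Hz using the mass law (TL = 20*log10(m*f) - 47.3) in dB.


Given values:
  m = 10.6 kg/m^2, f = 250 Hz
Formula: TL = 20 * log10(m * f) - 47.3
Compute m * f = 10.6 * 250 = 2650.0
Compute log10(2650.0) = 3.423246
Compute 20 * 3.423246 = 68.4649
TL = 68.4649 - 47.3 = 21.16

21.16 dB


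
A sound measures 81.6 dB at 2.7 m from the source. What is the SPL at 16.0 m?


Given values:
  SPL1 = 81.6 dB, r1 = 2.7 m, r2 = 16.0 m
Formula: SPL2 = SPL1 - 20 * log10(r2 / r1)
Compute ratio: r2 / r1 = 16.0 / 2.7 = 5.9259
Compute log10: log10(5.9259) = 0.772754
Compute drop: 20 * 0.772754 = 15.4551
SPL2 = 81.6 - 15.4551 = 66.14

66.14 dB


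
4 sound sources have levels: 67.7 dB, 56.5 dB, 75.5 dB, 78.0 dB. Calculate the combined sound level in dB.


Formula: L_total = 10 * log10( sum(10^(Li/10)) )
  Source 1: 10^(67.7/10) = 5888436.5536
  Source 2: 10^(56.5/10) = 446683.5922
  Source 3: 10^(75.5/10) = 35481338.9234
  Source 4: 10^(78.0/10) = 63095734.448
Sum of linear values = 104912193.5172
L_total = 10 * log10(104912193.5172) = 80.21

80.21 dB


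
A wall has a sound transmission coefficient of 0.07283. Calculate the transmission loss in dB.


Given values:
  tau = 0.07283
Formula: TL = 10 * log10(1 / tau)
Compute 1 / tau = 1 / 0.07283 = 13.7306
Compute log10(13.7306) = 1.13769
TL = 10 * 1.13769 = 11.38

11.38 dB


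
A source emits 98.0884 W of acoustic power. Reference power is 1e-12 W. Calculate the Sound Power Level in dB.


Given values:
  W = 98.0884 W
  W_ref = 1e-12 W
Formula: SWL = 10 * log10(W / W_ref)
Compute ratio: W / W_ref = 98088400000000
Compute log10: log10(98088400000000) = 13.991618
Multiply: SWL = 10 * 13.991618 = 139.92

139.92 dB


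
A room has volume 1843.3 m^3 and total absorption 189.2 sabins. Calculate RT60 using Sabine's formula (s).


Given values:
  V = 1843.3 m^3
  A = 189.2 sabins
Formula: RT60 = 0.161 * V / A
Numerator: 0.161 * 1843.3 = 296.7713
RT60 = 296.7713 / 189.2 = 1.569

1.569 s


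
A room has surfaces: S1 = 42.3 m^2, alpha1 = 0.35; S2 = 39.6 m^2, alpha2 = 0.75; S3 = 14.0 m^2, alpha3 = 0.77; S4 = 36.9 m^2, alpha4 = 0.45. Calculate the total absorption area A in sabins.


Given surfaces:
  Surface 1: 42.3 * 0.35 = 14.805
  Surface 2: 39.6 * 0.75 = 29.7
  Surface 3: 14.0 * 0.77 = 10.78
  Surface 4: 36.9 * 0.45 = 16.605
Formula: A = sum(Si * alpha_i)
A = 14.805 + 29.7 + 10.78 + 16.605
A = 71.89

71.89 sabins


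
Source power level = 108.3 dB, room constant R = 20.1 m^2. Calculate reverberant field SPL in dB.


Given values:
  Lw = 108.3 dB, R = 20.1 m^2
Formula: SPL = Lw + 10 * log10(4 / R)
Compute 4 / R = 4 / 20.1 = 0.199005
Compute 10 * log10(0.199005) = -7.0114
SPL = 108.3 + (-7.0114) = 101.29

101.29 dB


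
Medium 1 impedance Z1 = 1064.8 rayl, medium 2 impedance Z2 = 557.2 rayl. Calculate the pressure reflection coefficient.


Given values:
  Z1 = 1064.8 rayl, Z2 = 557.2 rayl
Formula: R = (Z2 - Z1) / (Z2 + Z1)
Numerator: Z2 - Z1 = 557.2 - 1064.8 = -507.6
Denominator: Z2 + Z1 = 557.2 + 1064.8 = 1622.0
R = -507.6 / 1622.0 = -0.3129

-0.3129


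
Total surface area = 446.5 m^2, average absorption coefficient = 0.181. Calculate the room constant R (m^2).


Given values:
  S = 446.5 m^2, alpha = 0.181
Formula: R = S * alpha / (1 - alpha)
Numerator: 446.5 * 0.181 = 80.8165
Denominator: 1 - 0.181 = 0.819
R = 80.8165 / 0.819 = 98.68

98.68 m^2


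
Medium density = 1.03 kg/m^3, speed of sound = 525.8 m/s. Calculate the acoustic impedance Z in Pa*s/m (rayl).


Given values:
  rho = 1.03 kg/m^3
  c = 525.8 m/s
Formula: Z = rho * c
Z = 1.03 * 525.8
Z = 541.57

541.57 rayl


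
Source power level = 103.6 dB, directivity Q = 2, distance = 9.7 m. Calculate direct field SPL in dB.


Given values:
  Lw = 103.6 dB, Q = 2, r = 9.7 m
Formula: SPL = Lw + 10 * log10(Q / (4 * pi * r^2))
Compute 4 * pi * r^2 = 4 * pi * 9.7^2 = 1182.3698
Compute Q / denom = 2 / 1182.3698 = 0.00169152
Compute 10 * log10(0.00169152) = -27.7172
SPL = 103.6 + (-27.7172) = 75.88

75.88 dB


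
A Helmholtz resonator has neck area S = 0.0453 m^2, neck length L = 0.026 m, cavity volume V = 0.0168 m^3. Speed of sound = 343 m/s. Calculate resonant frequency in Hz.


Given values:
  S = 0.0453 m^2, L = 0.026 m, V = 0.0168 m^3, c = 343 m/s
Formula: f = (c / (2*pi)) * sqrt(S / (V * L))
Compute V * L = 0.0168 * 0.026 = 0.0004368
Compute S / (V * L) = 0.0453 / 0.0004368 = 103.7088
Compute sqrt(103.7088) = 10.183752
Compute c / (2*pi) = 343 / 6.283185 = 54.590148
f = 54.590148 * 10.183752 = 555.93

555.93 Hz


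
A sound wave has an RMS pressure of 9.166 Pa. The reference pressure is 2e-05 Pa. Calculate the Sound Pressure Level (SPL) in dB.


Given values:
  p = 9.166 Pa
  p_ref = 2e-05 Pa
Formula: SPL = 20 * log10(p / p_ref)
Compute ratio: p / p_ref = 9.166 / 2e-05 = 458300
Compute log10: log10(458300) = 5.66115
Multiply: SPL = 20 * 5.66115 = 113.22

113.22 dB


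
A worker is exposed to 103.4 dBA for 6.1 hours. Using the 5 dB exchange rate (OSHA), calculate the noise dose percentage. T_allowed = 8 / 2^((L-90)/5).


Given values:
  L = 103.4 dBA, T = 6.1 hours
Formula: T_allowed = 8 / 2^((L - 90) / 5)
Compute exponent: (103.4 - 90) / 5 = 2.68
Compute 2^(2.68) = 6.408559
T_allowed = 8 / 6.408559 = 1.248331 hours
Dose = (T / T_allowed) * 100
Dose = (6.1 / 1.248331) * 100 = 488.65

488.65 %


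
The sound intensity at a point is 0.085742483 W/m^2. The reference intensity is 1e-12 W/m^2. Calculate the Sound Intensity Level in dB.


Given values:
  I = 0.085742483 W/m^2
  I_ref = 1e-12 W/m^2
Formula: SIL = 10 * log10(I / I_ref)
Compute ratio: I / I_ref = 85742483000
Compute log10: log10(85742483000) = 10.933196
Multiply: SIL = 10 * 10.933196 = 109.33

109.33 dB


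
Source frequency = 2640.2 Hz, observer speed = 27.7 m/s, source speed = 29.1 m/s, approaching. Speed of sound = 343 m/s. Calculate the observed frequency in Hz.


Given values:
  f_s = 2640.2 Hz, v_o = 27.7 m/s, v_s = 29.1 m/s
  Direction: approaching
Formula: f_o = f_s * (c + v_o) / (c - v_s)
Numerator: c + v_o = 343 + 27.7 = 370.7
Denominator: c - v_s = 343 - 29.1 = 313.9
f_o = 2640.2 * 370.7 / 313.9 = 3117.94

3117.94 Hz


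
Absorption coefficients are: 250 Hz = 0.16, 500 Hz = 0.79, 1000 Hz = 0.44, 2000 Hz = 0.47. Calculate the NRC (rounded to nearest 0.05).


Given values:
  a_250 = 0.16, a_500 = 0.79
  a_1000 = 0.44, a_2000 = 0.47
Formula: NRC = (a250 + a500 + a1000 + a2000) / 4
Sum = 0.16 + 0.79 + 0.44 + 0.47 = 1.86
NRC = 1.86 / 4 = 0.465
Rounded to nearest 0.05: 0.45

0.45


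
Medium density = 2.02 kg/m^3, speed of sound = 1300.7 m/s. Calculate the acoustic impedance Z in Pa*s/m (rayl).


Given values:
  rho = 2.02 kg/m^3
  c = 1300.7 m/s
Formula: Z = rho * c
Z = 2.02 * 1300.7
Z = 2627.41

2627.41 rayl


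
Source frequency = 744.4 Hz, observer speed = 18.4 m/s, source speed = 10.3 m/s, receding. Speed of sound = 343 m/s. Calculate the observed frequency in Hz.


Given values:
  f_s = 744.4 Hz, v_o = 18.4 m/s, v_s = 10.3 m/s
  Direction: receding
Formula: f_o = f_s * (c - v_o) / (c + v_s)
Numerator: c - v_o = 343 - 18.4 = 324.6
Denominator: c + v_s = 343 + 10.3 = 353.3
f_o = 744.4 * 324.6 / 353.3 = 683.93

683.93 Hz


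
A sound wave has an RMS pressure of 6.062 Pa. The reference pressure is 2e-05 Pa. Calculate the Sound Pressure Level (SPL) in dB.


Given values:
  p = 6.062 Pa
  p_ref = 2e-05 Pa
Formula: SPL = 20 * log10(p / p_ref)
Compute ratio: p / p_ref = 6.062 / 2e-05 = 303100
Compute log10: log10(303100) = 5.481586
Multiply: SPL = 20 * 5.481586 = 109.63

109.63 dB


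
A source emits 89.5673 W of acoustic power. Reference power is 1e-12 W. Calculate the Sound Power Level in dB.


Given values:
  W = 89.5673 W
  W_ref = 1e-12 W
Formula: SWL = 10 * log10(W / W_ref)
Compute ratio: W / W_ref = 89567300000000
Compute log10: log10(89567300000000) = 13.952149
Multiply: SWL = 10 * 13.952149 = 139.52

139.52 dB


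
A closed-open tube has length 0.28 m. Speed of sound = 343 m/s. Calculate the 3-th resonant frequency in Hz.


Given values:
  Tube type: closed-open, L = 0.28 m, c = 343 m/s, n = 3
Formula: f_n = (2n - 1) * c / (4 * L)
Compute 2n - 1 = 2*3 - 1 = 5
Compute 4 * L = 4 * 0.28 = 1.12
f = 5 * 343 / 1.12
f = 1531.25

1531.25 Hz


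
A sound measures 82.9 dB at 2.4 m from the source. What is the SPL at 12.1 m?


Given values:
  SPL1 = 82.9 dB, r1 = 2.4 m, r2 = 12.1 m
Formula: SPL2 = SPL1 - 20 * log10(r2 / r1)
Compute ratio: r2 / r1 = 12.1 / 2.4 = 5.0417
Compute log10: log10(5.0417) = 0.702577
Compute drop: 20 * 0.702577 = 14.0515
SPL2 = 82.9 - 14.0515 = 68.85

68.85 dB


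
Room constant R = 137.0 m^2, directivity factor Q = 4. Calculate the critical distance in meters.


Given values:
  R = 137.0 m^2, Q = 4
Formula: d_c = 0.141 * sqrt(Q * R)
Compute Q * R = 4 * 137.0 = 548.0
Compute sqrt(548.0) = 23.4094
d_c = 0.141 * 23.4094 = 3.301

3.301 m


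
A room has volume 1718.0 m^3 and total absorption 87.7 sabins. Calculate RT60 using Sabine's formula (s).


Given values:
  V = 1718.0 m^3
  A = 87.7 sabins
Formula: RT60 = 0.161 * V / A
Numerator: 0.161 * 1718.0 = 276.598
RT60 = 276.598 / 87.7 = 3.154

3.154 s


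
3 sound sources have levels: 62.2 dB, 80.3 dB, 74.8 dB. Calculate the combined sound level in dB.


Formula: L_total = 10 * log10( sum(10^(Li/10)) )
  Source 1: 10^(62.2/10) = 1659586.9074
  Source 2: 10^(80.3/10) = 107151930.5238
  Source 3: 10^(74.8/10) = 30199517.204
Sum of linear values = 139011034.6352
L_total = 10 * log10(139011034.6352) = 81.43

81.43 dB


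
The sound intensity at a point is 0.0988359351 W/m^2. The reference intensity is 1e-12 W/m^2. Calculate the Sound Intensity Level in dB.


Given values:
  I = 0.0988359351 W/m^2
  I_ref = 1e-12 W/m^2
Formula: SIL = 10 * log10(I / I_ref)
Compute ratio: I / I_ref = 98835935100
Compute log10: log10(98835935100) = 10.994915
Multiply: SIL = 10 * 10.994915 = 109.95

109.95 dB


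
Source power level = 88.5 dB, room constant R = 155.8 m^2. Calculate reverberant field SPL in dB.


Given values:
  Lw = 88.5 dB, R = 155.8 m^2
Formula: SPL = Lw + 10 * log10(4 / R)
Compute 4 / R = 4 / 155.8 = 0.025674
Compute 10 * log10(0.025674) = -15.9051
SPL = 88.5 + (-15.9051) = 72.59

72.59 dB


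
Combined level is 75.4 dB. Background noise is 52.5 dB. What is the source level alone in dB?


Given values:
  L_total = 75.4 dB, L_bg = 52.5 dB
Formula: L_source = 10 * log10(10^(L_total/10) - 10^(L_bg/10))
Convert to linear:
  10^(75.4/10) = 34673685.0453
  10^(52.5/10) = 177827.941
Difference: 34673685.0453 - 177827.941 = 34495857.1043
L_source = 10 * log10(34495857.1043) = 75.38

75.38 dB


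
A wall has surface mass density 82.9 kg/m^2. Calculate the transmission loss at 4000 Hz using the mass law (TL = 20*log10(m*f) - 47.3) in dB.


Given values:
  m = 82.9 kg/m^2, f = 4000 Hz
Formula: TL = 20 * log10(m * f) - 47.3
Compute m * f = 82.9 * 4000 = 331600.0
Compute log10(331600.0) = 5.520615
Compute 20 * 5.520615 = 110.4123
TL = 110.4123 - 47.3 = 63.11

63.11 dB
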